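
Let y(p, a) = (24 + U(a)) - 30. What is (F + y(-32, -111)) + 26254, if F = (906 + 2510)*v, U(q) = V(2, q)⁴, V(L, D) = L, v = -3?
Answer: 16016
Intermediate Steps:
U(q) = 16 (U(q) = 2⁴ = 16)
y(p, a) = 10 (y(p, a) = (24 + 16) - 30 = 40 - 30 = 10)
F = -10248 (F = (906 + 2510)*(-3) = 3416*(-3) = -10248)
(F + y(-32, -111)) + 26254 = (-10248 + 10) + 26254 = -10238 + 26254 = 16016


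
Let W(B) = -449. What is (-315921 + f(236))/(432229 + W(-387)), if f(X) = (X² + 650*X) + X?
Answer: -106589/431780 ≈ -0.24686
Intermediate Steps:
f(X) = X² + 651*X
(-315921 + f(236))/(432229 + W(-387)) = (-315921 + 236*(651 + 236))/(432229 - 449) = (-315921 + 236*887)/431780 = (-315921 + 209332)*(1/431780) = -106589*1/431780 = -106589/431780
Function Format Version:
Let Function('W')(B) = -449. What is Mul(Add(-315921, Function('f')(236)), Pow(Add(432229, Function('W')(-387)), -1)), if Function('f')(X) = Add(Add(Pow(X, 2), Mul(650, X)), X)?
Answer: Rational(-106589, 431780) ≈ -0.24686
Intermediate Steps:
Function('f')(X) = Add(Pow(X, 2), Mul(651, X))
Mul(Add(-315921, Function('f')(236)), Pow(Add(432229, Function('W')(-387)), -1)) = Mul(Add(-315921, Mul(236, Add(651, 236))), Pow(Add(432229, -449), -1)) = Mul(Add(-315921, Mul(236, 887)), Pow(431780, -1)) = Mul(Add(-315921, 209332), Rational(1, 431780)) = Mul(-106589, Rational(1, 431780)) = Rational(-106589, 431780)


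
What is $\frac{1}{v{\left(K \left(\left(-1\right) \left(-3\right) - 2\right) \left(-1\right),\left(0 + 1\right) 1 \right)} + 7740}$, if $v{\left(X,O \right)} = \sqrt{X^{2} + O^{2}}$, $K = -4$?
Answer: $\frac{7740}{59907583} - \frac{\sqrt{17}}{59907583} \approx 0.00012913$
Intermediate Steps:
$v{\left(X,O \right)} = \sqrt{O^{2} + X^{2}}$
$\frac{1}{v{\left(K \left(\left(-1\right) \left(-3\right) - 2\right) \left(-1\right),\left(0 + 1\right) 1 \right)} + 7740} = \frac{1}{\sqrt{\left(\left(0 + 1\right) 1\right)^{2} + \left(- 4 \left(\left(-1\right) \left(-3\right) - 2\right) \left(-1\right)\right)^{2}} + 7740} = \frac{1}{\sqrt{\left(1 \cdot 1\right)^{2} + \left(- 4 \left(3 - 2\right) \left(-1\right)\right)^{2}} + 7740} = \frac{1}{\sqrt{1^{2} + \left(\left(-4\right) 1 \left(-1\right)\right)^{2}} + 7740} = \frac{1}{\sqrt{1 + \left(\left(-4\right) \left(-1\right)\right)^{2}} + 7740} = \frac{1}{\sqrt{1 + 4^{2}} + 7740} = \frac{1}{\sqrt{1 + 16} + 7740} = \frac{1}{\sqrt{17} + 7740} = \frac{1}{7740 + \sqrt{17}}$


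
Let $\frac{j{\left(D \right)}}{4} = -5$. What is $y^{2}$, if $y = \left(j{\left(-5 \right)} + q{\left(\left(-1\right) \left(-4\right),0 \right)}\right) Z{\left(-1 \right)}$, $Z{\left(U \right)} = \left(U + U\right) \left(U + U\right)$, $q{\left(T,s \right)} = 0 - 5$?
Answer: $10000$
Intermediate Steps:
$j{\left(D \right)} = -20$ ($j{\left(D \right)} = 4 \left(-5\right) = -20$)
$q{\left(T,s \right)} = -5$ ($q{\left(T,s \right)} = 0 - 5 = -5$)
$Z{\left(U \right)} = 4 U^{2}$ ($Z{\left(U \right)} = 2 U 2 U = 4 U^{2}$)
$y = -100$ ($y = \left(-20 - 5\right) 4 \left(-1\right)^{2} = - 25 \cdot 4 \cdot 1 = \left(-25\right) 4 = -100$)
$y^{2} = \left(-100\right)^{2} = 10000$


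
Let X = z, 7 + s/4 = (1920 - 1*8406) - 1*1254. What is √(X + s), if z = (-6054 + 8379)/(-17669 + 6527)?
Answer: I*√427445028798/3714 ≈ 176.03*I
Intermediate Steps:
z = -775/3714 (z = 2325/(-11142) = 2325*(-1/11142) = -775/3714 ≈ -0.20867)
s = -30988 (s = -28 + 4*((1920 - 1*8406) - 1*1254) = -28 + 4*((1920 - 8406) - 1254) = -28 + 4*(-6486 - 1254) = -28 + 4*(-7740) = -28 - 30960 = -30988)
X = -775/3714 ≈ -0.20867
√(X + s) = √(-775/3714 - 30988) = √(-115090207/3714) = I*√427445028798/3714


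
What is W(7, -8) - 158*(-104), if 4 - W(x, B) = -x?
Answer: 16443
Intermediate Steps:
W(x, B) = 4 + x (W(x, B) = 4 - (-1)*x = 4 + x)
W(7, -8) - 158*(-104) = (4 + 7) - 158*(-104) = 11 + 16432 = 16443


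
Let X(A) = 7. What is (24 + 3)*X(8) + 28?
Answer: 217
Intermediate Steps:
(24 + 3)*X(8) + 28 = (24 + 3)*7 + 28 = 27*7 + 28 = 189 + 28 = 217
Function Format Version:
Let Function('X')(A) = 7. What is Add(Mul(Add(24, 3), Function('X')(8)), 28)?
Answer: 217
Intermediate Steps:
Add(Mul(Add(24, 3), Function('X')(8)), 28) = Add(Mul(Add(24, 3), 7), 28) = Add(Mul(27, 7), 28) = Add(189, 28) = 217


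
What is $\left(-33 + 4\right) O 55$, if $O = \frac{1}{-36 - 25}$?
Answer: $\frac{1595}{61} \approx 26.148$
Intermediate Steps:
$O = - \frac{1}{61}$ ($O = \frac{1}{-61} = - \frac{1}{61} \approx -0.016393$)
$\left(-33 + 4\right) O 55 = \left(-33 + 4\right) \left(- \frac{1}{61}\right) 55 = \left(-29\right) \left(- \frac{1}{61}\right) 55 = \frac{29}{61} \cdot 55 = \frac{1595}{61}$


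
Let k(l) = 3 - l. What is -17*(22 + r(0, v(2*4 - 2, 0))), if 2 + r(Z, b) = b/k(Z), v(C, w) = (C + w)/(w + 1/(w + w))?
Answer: -340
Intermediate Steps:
v(C, w) = (C + w)/(w + 1/(2*w))
r(Z, b) = -2 + b/(3 - Z)
-17*(22 + r(0, v(2*4 - 2, 0))) = -17*(22 + (6 - 2*0*((2*4 - 2) + 0)/(1 + 2*0²) - 2*0)/(-3 + 0)) = -17*(22 + (6 - 2*0*((8 - 2) + 0)/(1 + 2*0) + 0)/(-3)) = -17*(22 - (6 - 2*0*(6 + 0)/(1 + 0) + 0)/3) = -17*(22 - (6 - 2*0*6/1 + 0)/3) = -17*(22 - (6 - 2*0*6 + 0)/3) = -17*(22 - (6 - 1*0 + 0)/3) = -17*(22 - (6 + 0 + 0)/3) = -17*(22 - ⅓*6) = -17*(22 - 2) = -17*20 = -340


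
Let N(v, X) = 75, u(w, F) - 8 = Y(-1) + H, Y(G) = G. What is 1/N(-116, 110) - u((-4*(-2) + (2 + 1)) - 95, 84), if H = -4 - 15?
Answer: 901/75 ≈ 12.013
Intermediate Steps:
H = -19
u(w, F) = -12 (u(w, F) = 8 + (-1 - 19) = 8 - 20 = -12)
1/N(-116, 110) - u((-4*(-2) + (2 + 1)) - 95, 84) = 1/75 - 1*(-12) = 1/75 + 12 = 901/75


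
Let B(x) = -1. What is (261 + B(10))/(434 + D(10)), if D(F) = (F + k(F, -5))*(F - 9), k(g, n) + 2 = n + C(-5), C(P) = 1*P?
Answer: 65/108 ≈ 0.60185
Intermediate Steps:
C(P) = P
k(g, n) = -7 + n (k(g, n) = -2 + (n - 5) = -2 + (-5 + n) = -7 + n)
D(F) = (-12 + F)*(-9 + F) (D(F) = (F + (-7 - 5))*(F - 9) = (F - 12)*(-9 + F) = (-12 + F)*(-9 + F))
(261 + B(10))/(434 + D(10)) = (261 - 1)/(434 + (108 + 10² - 21*10)) = 260/(434 + (108 + 100 - 210)) = 260/(434 - 2) = 260/432 = 260*(1/432) = 65/108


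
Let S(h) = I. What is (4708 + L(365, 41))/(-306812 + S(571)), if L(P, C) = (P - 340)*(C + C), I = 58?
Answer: -3379/153377 ≈ -0.022031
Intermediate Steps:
S(h) = 58
L(P, C) = 2*C*(-340 + P) (L(P, C) = (-340 + P)*(2*C) = 2*C*(-340 + P))
(4708 + L(365, 41))/(-306812 + S(571)) = (4708 + 2*41*(-340 + 365))/(-306812 + 58) = (4708 + 2*41*25)/(-306754) = (4708 + 2050)*(-1/306754) = 6758*(-1/306754) = -3379/153377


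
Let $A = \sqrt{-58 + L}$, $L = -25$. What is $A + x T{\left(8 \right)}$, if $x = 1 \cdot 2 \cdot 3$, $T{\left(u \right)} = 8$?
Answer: $48 + i \sqrt{83} \approx 48.0 + 9.1104 i$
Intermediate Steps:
$x = 6$ ($x = 2 \cdot 3 = 6$)
$A = i \sqrt{83}$ ($A = \sqrt{-58 - 25} = \sqrt{-83} = i \sqrt{83} \approx 9.1104 i$)
$A + x T{\left(8 \right)} = i \sqrt{83} + 6 \cdot 8 = i \sqrt{83} + 48 = 48 + i \sqrt{83}$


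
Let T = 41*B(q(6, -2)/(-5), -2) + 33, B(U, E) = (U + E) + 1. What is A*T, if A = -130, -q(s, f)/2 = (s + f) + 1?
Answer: -9620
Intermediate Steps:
q(s, f) = -2 - 2*f - 2*s (q(s, f) = -2*((s + f) + 1) = -2*((f + s) + 1) = -2*(1 + f + s) = -2 - 2*f - 2*s)
B(U, E) = 1 + E + U (B(U, E) = (E + U) + 1 = 1 + E + U)
T = 74 (T = 41*(1 - 2 + (-2 - 2*(-2) - 2*6)/(-5)) + 33 = 41*(1 - 2 + (-2 + 4 - 12)*(-⅕)) + 33 = 41*(1 - 2 - 10*(-⅕)) + 33 = 41*(1 - 2 + 2) + 33 = 41*1 + 33 = 41 + 33 = 74)
A*T = -130*74 = -9620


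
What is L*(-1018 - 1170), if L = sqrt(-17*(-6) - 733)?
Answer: -2188*I*sqrt(631) ≈ -54962.0*I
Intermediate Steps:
L = I*sqrt(631) (L = sqrt(102 - 733) = sqrt(-631) = I*sqrt(631) ≈ 25.12*I)
L*(-1018 - 1170) = (I*sqrt(631))*(-1018 - 1170) = (I*sqrt(631))*(-2188) = -2188*I*sqrt(631)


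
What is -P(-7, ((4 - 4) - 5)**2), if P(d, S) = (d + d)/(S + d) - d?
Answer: -56/9 ≈ -6.2222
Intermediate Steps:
P(d, S) = -d + 2*d/(S + d) (P(d, S) = (2*d)/(S + d) - d = 2*d/(S + d) - d = -d + 2*d/(S + d))
-P(-7, ((4 - 4) - 5)**2) = -(-7)*(2 - ((4 - 4) - 5)**2 - 1*(-7))/(((4 - 4) - 5)**2 - 7) = -(-7)*(2 - (0 - 5)**2 + 7)/((0 - 5)**2 - 7) = -(-7)*(2 - 1*(-5)**2 + 7)/((-5)**2 - 7) = -(-7)*(2 - 1*25 + 7)/(25 - 7) = -(-7)*(2 - 25 + 7)/18 = -(-7)*(-16)/18 = -1*56/9 = -56/9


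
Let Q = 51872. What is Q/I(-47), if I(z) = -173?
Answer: -51872/173 ≈ -299.84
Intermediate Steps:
Q/I(-47) = 51872/(-173) = 51872*(-1/173) = -51872/173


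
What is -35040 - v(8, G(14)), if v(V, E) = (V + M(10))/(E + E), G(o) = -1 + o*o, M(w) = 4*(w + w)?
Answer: -6832844/195 ≈ -35040.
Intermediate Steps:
M(w) = 8*w (M(w) = 4*(2*w) = 8*w)
G(o) = -1 + o²
v(V, E) = (80 + V)/(2*E) (v(V, E) = (V + 8*10)/(E + E) = (V + 80)/((2*E)) = (80 + V)*(1/(2*E)) = (80 + V)/(2*E))
-35040 - v(8, G(14)) = -35040 - (80 + 8)/(2*(-1 + 14²)) = -35040 - 88/(2*(-1 + 196)) = -35040 - 88/(2*195) = -35040 - 1*44/195 = -35040 - 44/195 = -6832844/195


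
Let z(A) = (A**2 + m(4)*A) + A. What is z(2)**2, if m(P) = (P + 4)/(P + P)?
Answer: 64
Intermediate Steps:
m(P) = (4 + P)/(2*P) (m(P) = (4 + P)/((2*P)) = (4 + P)*(1/(2*P)) = (4 + P)/(2*P))
z(A) = A**2 + 2*A (z(A) = (A**2 + ((1/2)*(4 + 4)/4)*A) + A = (A**2 + ((1/2)*(1/4)*8)*A) + A = (A**2 + 1*A) + A = (A**2 + A) + A = (A + A**2) + A = A**2 + 2*A)
z(2)**2 = (2*(2 + 2))**2 = (2*4)**2 = 8**2 = 64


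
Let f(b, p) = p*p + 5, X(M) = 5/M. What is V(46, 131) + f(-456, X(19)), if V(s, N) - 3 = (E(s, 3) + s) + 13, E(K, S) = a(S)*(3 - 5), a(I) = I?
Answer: 22046/361 ≈ 61.069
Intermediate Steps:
E(K, S) = -2*S (E(K, S) = S*(3 - 5) = S*(-2) = -2*S)
f(b, p) = 5 + p² (f(b, p) = p² + 5 = 5 + p²)
V(s, N) = 10 + s (V(s, N) = 3 + ((-2*3 + s) + 13) = 3 + ((-6 + s) + 13) = 3 + (7 + s) = 10 + s)
V(46, 131) + f(-456, X(19)) = (10 + 46) + (5 + (5/19)²) = 56 + (5 + (5*(1/19))²) = 56 + (5 + (5/19)²) = 56 + (5 + 25/361) = 56 + 1830/361 = 22046/361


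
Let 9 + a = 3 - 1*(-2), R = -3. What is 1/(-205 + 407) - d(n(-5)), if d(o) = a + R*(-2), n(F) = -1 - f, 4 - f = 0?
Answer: -403/202 ≈ -1.9950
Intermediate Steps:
f = 4 (f = 4 - 1*0 = 4 + 0 = 4)
a = -4 (a = -9 + (3 - 1*(-2)) = -9 + (3 + 2) = -9 + 5 = -4)
n(F) = -5 (n(F) = -1 - 1*4 = -1 - 4 = -5)
d(o) = 2 (d(o) = -4 - 3*(-2) = -4 + 6 = 2)
1/(-205 + 407) - d(n(-5)) = 1/(-205 + 407) - 1*2 = 1/202 - 2 = -403/202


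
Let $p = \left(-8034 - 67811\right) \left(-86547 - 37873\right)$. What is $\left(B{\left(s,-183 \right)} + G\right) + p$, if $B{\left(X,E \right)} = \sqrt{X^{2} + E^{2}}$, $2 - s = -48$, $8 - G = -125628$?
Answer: $9436760536 + \sqrt{35989} \approx 9.4368 \cdot 10^{9}$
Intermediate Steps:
$G = 125636$ ($G = 8 - -125628 = 8 + 125628 = 125636$)
$s = 50$ ($s = 2 - -48 = 2 + 48 = 50$)
$p = 9436634900$ ($p = \left(-75845\right) \left(-124420\right) = 9436634900$)
$B{\left(X,E \right)} = \sqrt{E^{2} + X^{2}}$
$\left(B{\left(s,-183 \right)} + G\right) + p = \left(\sqrt{\left(-183\right)^{2} + 50^{2}} + 125636\right) + 9436634900 = \left(\sqrt{33489 + 2500} + 125636\right) + 9436634900 = \left(\sqrt{35989} + 125636\right) + 9436634900 = \left(125636 + \sqrt{35989}\right) + 9436634900 = 9436760536 + \sqrt{35989}$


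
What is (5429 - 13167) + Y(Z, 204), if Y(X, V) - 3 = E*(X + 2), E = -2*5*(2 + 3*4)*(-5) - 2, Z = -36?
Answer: -31467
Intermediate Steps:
E = 698 (E = -2*5*(2 + 12)*(-5) - 2 = -2*5*14*(-5) - 2 = -140*(-5) - 2 = -2*(-350) - 2 = 700 - 2 = 698)
Y(X, V) = 1399 + 698*X (Y(X, V) = 3 + 698*(X + 2) = 3 + 698*(2 + X) = 3 + (1396 + 698*X) = 1399 + 698*X)
(5429 - 13167) + Y(Z, 204) = (5429 - 13167) + (1399 + 698*(-36)) = -7738 + (1399 - 25128) = -7738 - 23729 = -31467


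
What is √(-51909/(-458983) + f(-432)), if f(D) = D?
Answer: I*√1856808673149/65569 ≈ 20.782*I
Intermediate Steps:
√(-51909/(-458983) + f(-432)) = √(-51909/(-458983) - 432) = √(-51909*(-1/458983) - 432) = √(51909/458983 - 432) = √(-198228747/458983) = I*√1856808673149/65569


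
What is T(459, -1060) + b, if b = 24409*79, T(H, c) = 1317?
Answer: 1929628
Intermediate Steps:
b = 1928311
T(459, -1060) + b = 1317 + 1928311 = 1929628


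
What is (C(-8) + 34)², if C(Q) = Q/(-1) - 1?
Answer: 1681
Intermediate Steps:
C(Q) = -1 - Q (C(Q) = Q*(-1) - 1 = -Q - 1 = -1 - Q)
(C(-8) + 34)² = ((-1 - 1*(-8)) + 34)² = ((-1 + 8) + 34)² = (7 + 34)² = 41² = 1681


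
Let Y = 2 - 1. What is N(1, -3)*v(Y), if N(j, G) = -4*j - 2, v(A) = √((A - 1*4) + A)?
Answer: -6*I*√2 ≈ -8.4853*I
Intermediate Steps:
Y = 1
v(A) = √(-4 + 2*A) (v(A) = √((A - 4) + A) = √((-4 + A) + A) = √(-4 + 2*A))
N(j, G) = -2 - 4*j
N(1, -3)*v(Y) = (-2 - 4*1)*√(-4 + 2*1) = (-2 - 4)*√(-4 + 2) = -6*I*√2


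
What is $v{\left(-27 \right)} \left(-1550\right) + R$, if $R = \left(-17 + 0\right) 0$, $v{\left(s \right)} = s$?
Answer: $41850$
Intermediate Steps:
$R = 0$ ($R = \left(-17\right) 0 = 0$)
$v{\left(-27 \right)} \left(-1550\right) + R = \left(-27\right) \left(-1550\right) + 0 = 41850 + 0 = 41850$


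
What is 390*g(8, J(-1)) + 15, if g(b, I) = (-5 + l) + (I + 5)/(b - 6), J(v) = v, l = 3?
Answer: 15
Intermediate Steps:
g(b, I) = -2 + (5 + I)/(-6 + b) (g(b, I) = (-5 + 3) + (I + 5)/(b - 6) = -2 + (5 + I)/(-6 + b))
390*g(8, J(-1)) + 15 = 390*((17 - 1 - 2*8)/(-6 + 8)) + 15 = 390*((17 - 1 - 16)/2) + 15 = 390*((½)*0) + 15 = 390*0 + 15 = 0 + 15 = 15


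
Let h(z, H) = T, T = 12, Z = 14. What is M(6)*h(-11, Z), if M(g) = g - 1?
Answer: 60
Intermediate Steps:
M(g) = -1 + g
h(z, H) = 12
M(6)*h(-11, Z) = (-1 + 6)*12 = 5*12 = 60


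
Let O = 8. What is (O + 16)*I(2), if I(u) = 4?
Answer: 96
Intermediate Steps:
(O + 16)*I(2) = (8 + 16)*4 = 24*4 = 96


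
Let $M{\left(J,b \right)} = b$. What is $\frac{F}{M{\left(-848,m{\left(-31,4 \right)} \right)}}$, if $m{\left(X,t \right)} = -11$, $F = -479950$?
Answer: $\frac{479950}{11} \approx 43632.0$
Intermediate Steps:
$\frac{F}{M{\left(-848,m{\left(-31,4 \right)} \right)}} = - \frac{479950}{-11} = \left(-479950\right) \left(- \frac{1}{11}\right) = \frac{479950}{11}$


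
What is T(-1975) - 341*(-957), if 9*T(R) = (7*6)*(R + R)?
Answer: 923711/3 ≈ 3.0790e+5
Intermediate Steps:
T(R) = 28*R/3 (T(R) = ((7*6)*(R + R))/9 = (42*(2*R))/9 = (84*R)/9 = 28*R/3)
T(-1975) - 341*(-957) = (28/3)*(-1975) - 341*(-957) = -55300/3 + 326337 = 923711/3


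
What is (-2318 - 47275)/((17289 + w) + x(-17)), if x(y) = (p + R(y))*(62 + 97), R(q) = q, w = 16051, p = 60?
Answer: -49593/40177 ≈ -1.2344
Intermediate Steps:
x(y) = 9540 + 159*y (x(y) = (60 + y)*(62 + 97) = (60 + y)*159 = 9540 + 159*y)
(-2318 - 47275)/((17289 + w) + x(-17)) = (-2318 - 47275)/((17289 + 16051) + (9540 + 159*(-17))) = -49593/(33340 + (9540 - 2703)) = -49593/(33340 + 6837) = -49593/40177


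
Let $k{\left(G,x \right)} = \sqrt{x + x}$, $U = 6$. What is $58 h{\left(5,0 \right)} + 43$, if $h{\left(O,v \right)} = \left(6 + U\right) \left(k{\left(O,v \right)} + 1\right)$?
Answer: $739$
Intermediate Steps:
$k{\left(G,x \right)} = \sqrt{2} \sqrt{x}$ ($k{\left(G,x \right)} = \sqrt{2 x} = \sqrt{2} \sqrt{x}$)
$h{\left(O,v \right)} = 12 + 12 \sqrt{2} \sqrt{v}$ ($h{\left(O,v \right)} = \left(6 + 6\right) \left(\sqrt{2} \sqrt{v} + 1\right) = 12 \left(1 + \sqrt{2} \sqrt{v}\right) = 12 + 12 \sqrt{2} \sqrt{v}$)
$58 h{\left(5,0 \right)} + 43 = 58 \left(12 + 12 \sqrt{2} \sqrt{0}\right) + 43 = 58 \left(12 + 12 \sqrt{2} \cdot 0\right) + 43 = 58 \left(12 + 0\right) + 43 = 58 \cdot 12 + 43 = 696 + 43 = 739$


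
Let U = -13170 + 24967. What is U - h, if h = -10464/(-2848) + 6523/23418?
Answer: 24579092761/2084202 ≈ 11793.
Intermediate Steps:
U = 11797
h = 8238233/2084202 (h = -10464*(-1/2848) + 6523*(1/23418) = 327/89 + 6523/23418 = 8238233/2084202 ≈ 3.9527)
U - h = 11797 - 1*8238233/2084202 = 11797 - 8238233/2084202 = 24579092761/2084202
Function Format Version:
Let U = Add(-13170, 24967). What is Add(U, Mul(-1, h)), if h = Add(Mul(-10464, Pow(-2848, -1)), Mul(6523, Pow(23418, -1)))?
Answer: Rational(24579092761, 2084202) ≈ 11793.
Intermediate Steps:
U = 11797
h = Rational(8238233, 2084202) (h = Add(Mul(-10464, Rational(-1, 2848)), Mul(6523, Rational(1, 23418))) = Add(Rational(327, 89), Rational(6523, 23418)) = Rational(8238233, 2084202) ≈ 3.9527)
Add(U, Mul(-1, h)) = Add(11797, Mul(-1, Rational(8238233, 2084202))) = Add(11797, Rational(-8238233, 2084202)) = Rational(24579092761, 2084202)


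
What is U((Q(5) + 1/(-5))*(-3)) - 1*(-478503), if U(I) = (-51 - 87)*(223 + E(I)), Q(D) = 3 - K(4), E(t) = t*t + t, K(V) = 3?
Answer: 11189913/25 ≈ 4.4760e+5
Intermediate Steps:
E(t) = t + t² (E(t) = t² + t = t + t²)
Q(D) = 0 (Q(D) = 3 - 1*3 = 3 - 3 = 0)
U(I) = -30774 - 138*I*(1 + I) (U(I) = (-51 - 87)*(223 + I*(1 + I)) = -138*(223 + I*(1 + I)) = -30774 - 138*I*(1 + I))
U((Q(5) + 1/(-5))*(-3)) - 1*(-478503) = (-30774 - 138*(0 + 1/(-5))*(-3)*(1 + (0 + 1/(-5))*(-3))) - 1*(-478503) = (-30774 - 138*(0 - ⅕)*(-3)*(1 + (0 - ⅕)*(-3))) + 478503 = (-30774 - 138*(-⅕*(-3))*(1 - ⅕*(-3))) + 478503 = (-30774 - 138*⅗*(1 + ⅗)) + 478503 = (-30774 - 138*⅗*8/5) + 478503 = (-30774 - 3312/25) + 478503 = -772662/25 + 478503 = 11189913/25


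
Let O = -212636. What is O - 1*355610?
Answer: -568246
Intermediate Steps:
O - 1*355610 = -212636 - 1*355610 = -212636 - 355610 = -568246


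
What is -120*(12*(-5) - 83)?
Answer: 17160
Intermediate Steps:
-120*(12*(-5) - 83) = -120*(-60 - 83) = -120*(-143) = 17160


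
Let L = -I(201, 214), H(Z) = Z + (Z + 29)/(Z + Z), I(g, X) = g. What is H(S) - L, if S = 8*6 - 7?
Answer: 9957/41 ≈ 242.85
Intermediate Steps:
S = 41 (S = 48 - 7 = 41)
H(Z) = Z + (29 + Z)/(2*Z) (H(Z) = Z + (29 + Z)/((2*Z)) = Z + (29 + Z)*(1/(2*Z)) = Z + (29 + Z)/(2*Z))
L = -201 (L = -1*201 = -201)
H(S) - L = (½ + 41 + (29/2)/41) - 1*(-201) = (½ + 41 + (29/2)*(1/41)) + 201 = (½ + 41 + 29/82) + 201 = 1716/41 + 201 = 9957/41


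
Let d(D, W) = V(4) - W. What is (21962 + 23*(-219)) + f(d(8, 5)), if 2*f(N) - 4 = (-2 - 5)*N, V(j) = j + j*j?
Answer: 33749/2 ≈ 16875.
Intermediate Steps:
V(j) = j + j²
d(D, W) = 20 - W (d(D, W) = 4*(1 + 4) - W = 4*5 - W = 20 - W)
f(N) = 2 - 7*N/2 (f(N) = 2 + ((-2 - 5)*N)/2 = 2 + (-7*N)/2 = 2 - 7*N/2)
(21962 + 23*(-219)) + f(d(8, 5)) = (21962 + 23*(-219)) + (2 - 7*(20 - 1*5)/2) = (21962 - 5037) + (2 - 7*(20 - 5)/2) = 16925 + (2 - 7/2*15) = 16925 + (2 - 105/2) = 16925 - 101/2 = 33749/2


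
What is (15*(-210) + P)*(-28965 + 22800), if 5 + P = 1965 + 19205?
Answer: -111062475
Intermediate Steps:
P = 21165 (P = -5 + (1965 + 19205) = -5 + 21170 = 21165)
(15*(-210) + P)*(-28965 + 22800) = (15*(-210) + 21165)*(-28965 + 22800) = (-3150 + 21165)*(-6165) = 18015*(-6165) = -111062475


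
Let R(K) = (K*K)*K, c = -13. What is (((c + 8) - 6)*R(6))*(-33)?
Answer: 78408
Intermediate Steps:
R(K) = K**3 (R(K) = K**2*K = K**3)
(((c + 8) - 6)*R(6))*(-33) = (((-13 + 8) - 6)*6**3)*(-33) = ((-5 - 6)*216)*(-33) = -11*216*(-33) = -2376*(-33) = 78408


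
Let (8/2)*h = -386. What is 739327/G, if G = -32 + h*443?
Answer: -1478654/85563 ≈ -17.281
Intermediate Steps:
h = -193/2 (h = (¼)*(-386) = -193/2 ≈ -96.500)
G = -85563/2 (G = -32 - 193/2*443 = -32 - 85499/2 = -85563/2 ≈ -42782.)
739327/G = 739327/(-85563/2) = 739327*(-2/85563) = -1478654/85563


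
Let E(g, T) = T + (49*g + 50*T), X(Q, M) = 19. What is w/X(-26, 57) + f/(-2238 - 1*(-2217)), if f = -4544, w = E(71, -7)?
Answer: 151898/399 ≈ 380.70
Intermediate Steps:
E(g, T) = 49*g + 51*T
w = 3122 (w = 49*71 + 51*(-7) = 3479 - 357 = 3122)
w/X(-26, 57) + f/(-2238 - 1*(-2217)) = 3122/19 - 4544/(-2238 - 1*(-2217)) = 3122*(1/19) - 4544/(-2238 + 2217) = 3122/19 - 4544/(-21) = 3122/19 - 4544*(-1/21) = 3122/19 + 4544/21 = 151898/399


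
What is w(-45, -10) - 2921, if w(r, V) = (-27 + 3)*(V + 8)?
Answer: -2873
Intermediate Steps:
w(r, V) = -192 - 24*V (w(r, V) = -24*(8 + V) = -192 - 24*V)
w(-45, -10) - 2921 = (-192 - 24*(-10)) - 2921 = (-192 + 240) - 2921 = 48 - 2921 = -2873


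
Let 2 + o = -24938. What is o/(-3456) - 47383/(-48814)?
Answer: 172647101/21087648 ≈ 8.1871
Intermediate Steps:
o = -24940 (o = -2 - 24938 = -24940)
o/(-3456) - 47383/(-48814) = -24940/(-3456) - 47383/(-48814) = -24940*(-1/3456) - 47383*(-1/48814) = 6235/864 + 47383/48814 = 172647101/21087648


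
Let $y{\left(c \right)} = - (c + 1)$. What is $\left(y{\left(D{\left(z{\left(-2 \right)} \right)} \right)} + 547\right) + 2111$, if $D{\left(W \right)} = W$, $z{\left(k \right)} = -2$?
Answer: $2659$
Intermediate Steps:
$y{\left(c \right)} = -1 - c$ ($y{\left(c \right)} = - (1 + c) = -1 - c$)
$\left(y{\left(D{\left(z{\left(-2 \right)} \right)} \right)} + 547\right) + 2111 = \left(\left(-1 - -2\right) + 547\right) + 2111 = \left(\left(-1 + 2\right) + 547\right) + 2111 = \left(1 + 547\right) + 2111 = 548 + 2111 = 2659$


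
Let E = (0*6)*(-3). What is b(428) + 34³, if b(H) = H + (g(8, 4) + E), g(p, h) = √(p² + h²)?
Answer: 39732 + 4*√5 ≈ 39741.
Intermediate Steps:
g(p, h) = √(h² + p²)
E = 0 (E = 0*(-3) = 0)
b(H) = H + 4*√5 (b(H) = H + (√(4² + 8²) + 0) = H + (√(16 + 64) + 0) = H + (√80 + 0) = H + (4*√5 + 0) = H + 4*√5)
b(428) + 34³ = (428 + 4*√5) + 34³ = (428 + 4*√5) + 39304 = 39732 + 4*√5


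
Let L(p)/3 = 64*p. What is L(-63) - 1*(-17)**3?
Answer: -7183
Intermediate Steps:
L(p) = 192*p (L(p) = 3*(64*p) = 192*p)
L(-63) - 1*(-17)**3 = 192*(-63) - 1*(-17)**3 = -12096 - 1*(-4913) = -12096 + 4913 = -7183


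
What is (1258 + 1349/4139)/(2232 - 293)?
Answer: 5208211/8025521 ≈ 0.64896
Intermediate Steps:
(1258 + 1349/4139)/(2232 - 293) = (1258 + 1349*(1/4139))/1939 = (1258 + 1349/4139)*(1/1939) = (5208211/4139)*(1/1939) = 5208211/8025521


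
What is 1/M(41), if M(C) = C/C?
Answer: 1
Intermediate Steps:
M(C) = 1
1/M(41) = 1/1 = 1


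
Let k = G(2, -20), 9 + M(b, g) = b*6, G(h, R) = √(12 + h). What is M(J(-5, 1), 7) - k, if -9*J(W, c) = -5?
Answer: -17/3 - √14 ≈ -9.4083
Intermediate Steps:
J(W, c) = 5/9 (J(W, c) = -⅑*(-5) = 5/9)
M(b, g) = -9 + 6*b (M(b, g) = -9 + b*6 = -9 + 6*b)
k = √14 (k = √(12 + 2) = √14 ≈ 3.7417)
M(J(-5, 1), 7) - k = (-9 + 6*(5/9)) - √14 = (-9 + 10/3) - √14 = -17/3 - √14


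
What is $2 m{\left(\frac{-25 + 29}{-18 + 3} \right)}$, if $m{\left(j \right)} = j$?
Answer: $- \frac{8}{15} \approx -0.53333$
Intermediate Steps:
$2 m{\left(\frac{-25 + 29}{-18 + 3} \right)} = 2 \frac{-25 + 29}{-18 + 3} = 2 \frac{4}{-15} = 2 \cdot 4 \left(- \frac{1}{15}\right) = 2 \left(- \frac{4}{15}\right) = - \frac{8}{15}$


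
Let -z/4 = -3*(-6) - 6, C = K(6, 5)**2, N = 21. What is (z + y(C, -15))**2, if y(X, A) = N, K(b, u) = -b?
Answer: 729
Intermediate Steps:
C = 36 (C = (-1*6)**2 = (-6)**2 = 36)
y(X, A) = 21
z = -48 (z = -4*(-3*(-6) - 6) = -4*(18 - 6) = -4*12 = -48)
(z + y(C, -15))**2 = (-48 + 21)**2 = (-27)**2 = 729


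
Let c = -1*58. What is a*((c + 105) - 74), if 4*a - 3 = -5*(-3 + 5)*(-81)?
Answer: -21951/4 ≈ -5487.8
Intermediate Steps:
c = -58
a = 813/4 (a = 3/4 + (-5*(-3 + 5)*(-81))/4 = 3/4 + (-5*2*(-81))/4 = 3/4 + (-10*(-81))/4 = 3/4 + (1/4)*810 = 3/4 + 405/2 = 813/4 ≈ 203.25)
a*((c + 105) - 74) = 813*((-58 + 105) - 74)/4 = 813*(47 - 74)/4 = (813/4)*(-27) = -21951/4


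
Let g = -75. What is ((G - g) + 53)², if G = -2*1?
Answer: 15876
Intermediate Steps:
G = -2
((G - g) + 53)² = ((-2 - 1*(-75)) + 53)² = ((-2 + 75) + 53)² = (73 + 53)² = 126² = 15876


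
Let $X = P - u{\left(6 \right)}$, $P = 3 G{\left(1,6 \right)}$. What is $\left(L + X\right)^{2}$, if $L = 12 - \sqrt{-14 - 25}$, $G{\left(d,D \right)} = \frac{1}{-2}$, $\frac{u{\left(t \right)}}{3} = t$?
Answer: $\frac{69}{4} + 15 i \sqrt{39} \approx 17.25 + 93.675 i$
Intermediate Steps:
$u{\left(t \right)} = 3 t$
$G{\left(d,D \right)} = - \frac{1}{2}$
$P = - \frac{3}{2}$ ($P = 3 \left(- \frac{1}{2}\right) = - \frac{3}{2} \approx -1.5$)
$L = 12 - i \sqrt{39}$ ($L = 12 - \sqrt{-39} = 12 - i \sqrt{39} \approx 12.0 - 6.245 i$)
$X = - \frac{39}{2}$ ($X = - \frac{3}{2} - 3 \cdot 6 = - \frac{3}{2} - 18 = - \frac{39}{2} \approx -19.5$)
$\left(L + X\right)^{2} = \left(\left(12 - i \sqrt{39}\right) - \frac{39}{2}\right)^{2} = \left(- \frac{15}{2} - i \sqrt{39}\right)^{2}$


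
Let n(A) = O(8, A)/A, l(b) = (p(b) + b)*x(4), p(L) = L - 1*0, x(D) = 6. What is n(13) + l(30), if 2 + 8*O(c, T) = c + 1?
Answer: 37447/104 ≈ 360.07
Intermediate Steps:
p(L) = L (p(L) = L + 0 = L)
O(c, T) = -1/8 + c/8 (O(c, T) = -1/4 + (c + 1)/8 = -1/4 + (1 + c)/8 = -1/4 + (1/8 + c/8) = -1/8 + c/8)
l(b) = 12*b (l(b) = (b + b)*6 = (2*b)*6 = 12*b)
n(A) = 7/(8*A) (n(A) = (-1/8 + (1/8)*8)/A = (-1/8 + 1)/A = 7/(8*A))
n(13) + l(30) = (7/8)/13 + 12*30 = (7/8)*(1/13) + 360 = 7/104 + 360 = 37447/104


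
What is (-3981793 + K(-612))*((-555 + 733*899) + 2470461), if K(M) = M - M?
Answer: -12458524609289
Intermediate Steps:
K(M) = 0
(-3981793 + K(-612))*((-555 + 733*899) + 2470461) = (-3981793 + 0)*((-555 + 733*899) + 2470461) = -3981793*((-555 + 658967) + 2470461) = -3981793*(658412 + 2470461) = -3981793*3128873 = -12458524609289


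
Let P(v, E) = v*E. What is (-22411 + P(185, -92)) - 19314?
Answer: -58745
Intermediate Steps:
P(v, E) = E*v
(-22411 + P(185, -92)) - 19314 = (-22411 - 92*185) - 19314 = (-22411 - 17020) - 19314 = -39431 - 19314 = -58745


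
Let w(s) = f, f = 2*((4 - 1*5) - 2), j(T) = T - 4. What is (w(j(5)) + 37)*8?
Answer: 248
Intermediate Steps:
j(T) = -4 + T
f = -6 (f = 2*((4 - 5) - 2) = 2*(-1 - 2) = 2*(-3) = -6)
w(s) = -6
(w(j(5)) + 37)*8 = (-6 + 37)*8 = 31*8 = 248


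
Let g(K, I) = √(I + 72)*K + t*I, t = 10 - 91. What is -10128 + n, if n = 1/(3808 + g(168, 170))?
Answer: -467970504085/46205618 - 462*√2/23102809 ≈ -10128.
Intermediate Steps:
t = -81
g(K, I) = -81*I + K*√(72 + I) (g(K, I) = √(I + 72)*K - 81*I = √(72 + I)*K - 81*I = K*√(72 + I) - 81*I = -81*I + K*√(72 + I))
n = 1/(-9962 + 1848*√2) (n = 1/(3808 + (-81*170 + 168*√(72 + 170))) = 1/(3808 + (-13770 + 168*√242)) = 1/(3808 + (-13770 + 168*(11*√2))) = 1/(3808 + (-13770 + 1848*√2)) = 1/(-9962 + 1848*√2) ≈ -0.00013608)
-10128 + n = -10128 + (-4981/46205618 - 462*√2/23102809) = -467970504085/46205618 - 462*√2/23102809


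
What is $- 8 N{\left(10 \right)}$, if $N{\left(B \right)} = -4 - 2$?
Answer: $48$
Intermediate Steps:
$N{\left(B \right)} = -6$
$- 8 N{\left(10 \right)} = \left(-8\right) \left(-6\right) = 48$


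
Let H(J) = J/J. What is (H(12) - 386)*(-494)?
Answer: 190190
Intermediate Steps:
H(J) = 1
(H(12) - 386)*(-494) = (1 - 386)*(-494) = -385*(-494) = 190190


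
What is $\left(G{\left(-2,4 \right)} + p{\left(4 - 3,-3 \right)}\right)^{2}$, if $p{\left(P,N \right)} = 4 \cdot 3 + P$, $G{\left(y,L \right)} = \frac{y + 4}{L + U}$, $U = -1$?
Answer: $\frac{1681}{9} \approx 186.78$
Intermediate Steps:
$G{\left(y,L \right)} = \frac{4 + y}{-1 + L}$ ($G{\left(y,L \right)} = \frac{y + 4}{L - 1} = \frac{4 + y}{-1 + L}$)
$p{\left(P,N \right)} = 12 + P$
$\left(G{\left(-2,4 \right)} + p{\left(4 - 3,-3 \right)}\right)^{2} = \left(\frac{4 - 2}{-1 + 4} + \left(12 + \left(4 - 3\right)\right)\right)^{2} = \left(\frac{1}{3} \cdot 2 + \left(12 + 1\right)\right)^{2} = \left(\frac{1}{3} \cdot 2 + 13\right)^{2} = \left(\frac{2}{3} + 13\right)^{2} = \left(\frac{41}{3}\right)^{2} = \frac{1681}{9}$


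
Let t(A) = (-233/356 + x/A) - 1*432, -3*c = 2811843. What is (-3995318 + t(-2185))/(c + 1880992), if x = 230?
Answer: -27027258139/6383261204 ≈ -4.2341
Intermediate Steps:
c = -937281 (c = -1/3*2811843 = -937281)
t(A) = -154025/356 + 230/A (t(A) = (-233/356 + 230/A) - 1*432 = (-233*1/356 + 230/A) - 432 = (-233/356 + 230/A) - 432 = -154025/356 + 230/A)
(-3995318 + t(-2185))/(c + 1880992) = (-3995318 + (-154025/356 + 230/(-2185)))/(-937281 + 1880992) = (-3995318 + (-154025/356 + 230*(-1/2185)))/943711 = (-3995318 + (-154025/356 - 2/19))*(1/943711) = (-3995318 - 2927187/6764)*(1/943711) = -27027258139/6764*1/943711 = -27027258139/6383261204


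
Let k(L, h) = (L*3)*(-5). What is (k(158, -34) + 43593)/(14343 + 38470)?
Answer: 41223/52813 ≈ 0.78055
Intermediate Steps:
k(L, h) = -15*L (k(L, h) = (3*L)*(-5) = -15*L)
(k(158, -34) + 43593)/(14343 + 38470) = (-15*158 + 43593)/(14343 + 38470) = (-2370 + 43593)/52813 = 41223*(1/52813) = 41223/52813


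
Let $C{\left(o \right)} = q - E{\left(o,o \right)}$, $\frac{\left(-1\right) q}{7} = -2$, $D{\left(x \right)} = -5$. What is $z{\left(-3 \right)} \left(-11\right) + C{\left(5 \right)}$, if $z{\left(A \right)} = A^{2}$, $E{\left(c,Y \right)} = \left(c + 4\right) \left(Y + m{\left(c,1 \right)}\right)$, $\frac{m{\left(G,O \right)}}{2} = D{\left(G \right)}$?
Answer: $-40$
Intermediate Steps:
$m{\left(G,O \right)} = -10$ ($m{\left(G,O \right)} = 2 \left(-5\right) = -10$)
$q = 14$ ($q = \left(-7\right) \left(-2\right) = 14$)
$E{\left(c,Y \right)} = \left(-10 + Y\right) \left(4 + c\right)$ ($E{\left(c,Y \right)} = \left(c + 4\right) \left(Y - 10\right) = \left(4 + c\right) \left(-10 + Y\right) = \left(-10 + Y\right) \left(4 + c\right)$)
$C{\left(o \right)} = 54 - o^{2} + 6 o$ ($C{\left(o \right)} = 14 - \left(-40 - 10 o + 4 o + o o\right) = 14 - \left(-40 - 10 o + 4 o + o^{2}\right) = 14 - \left(-40 + o^{2} - 6 o\right) = 14 + \left(40 - o^{2} + 6 o\right) = 54 - o^{2} + 6 o$)
$z{\left(-3 \right)} \left(-11\right) + C{\left(5 \right)} = \left(-3\right)^{2} \left(-11\right) + \left(54 - 5^{2} + 6 \cdot 5\right) = 9 \left(-11\right) + \left(54 - 25 + 30\right) = -99 + \left(54 - 25 + 30\right) = -99 + 59 = -40$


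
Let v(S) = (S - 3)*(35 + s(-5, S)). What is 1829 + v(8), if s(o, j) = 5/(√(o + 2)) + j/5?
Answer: 2012 - 25*I*√3/3 ≈ 2012.0 - 14.434*I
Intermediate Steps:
s(o, j) = 5/√(2 + o) + j/5 (s(o, j) = 5/(√(2 + o)) + j*(⅕) = 5/√(2 + o) + j/5)
v(S) = (-3 + S)*(35 + S/5 - 5*I*√3/3) (v(S) = (S - 3)*(35 + (5/√(2 - 5) + S/5)) = (-3 + S)*(35 + (5/√(-3) + S/5)) = (-3 + S)*(35 + (5*(-I*√3/3) + S/5)) = (-3 + S)*(35 + (-5*I*√3/3 + S/5)) = (-3 + S)*(35 + (S/5 - 5*I*√3/3)) = (-3 + S)*(35 + S/5 - 5*I*√3/3))
1829 + v(8) = 1829 + (-105 + (172/5)*8 + 5*I*√3 + (1/15)*8*(3*8 - 25*I*√3)) = 1829 + (-105 + 1376/5 + 5*I*√3 + (1/15)*8*(24 - 25*I*√3)) = 1829 + (-105 + 1376/5 + 5*I*√3 + (64/5 - 40*I*√3/3)) = 1829 + (183 - 25*I*√3/3) = 2012 - 25*I*√3/3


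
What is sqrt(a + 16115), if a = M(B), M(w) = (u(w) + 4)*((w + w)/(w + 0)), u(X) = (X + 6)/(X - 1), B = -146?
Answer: sqrt(7111083)/21 ≈ 126.98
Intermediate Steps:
u(X) = (6 + X)/(-1 + X)
M(w) = 8 + 2*(6 + w)/(-1 + w) (M(w) = ((6 + w)/(-1 + w) + 4)*((w + w)/(w + 0)) = (4 + (6 + w)/(-1 + w))*((2*w)/w) = (4 + (6 + w)/(-1 + w))*2 = 8 + 2*(6 + w)/(-1 + w))
a = 208/21 (a = 2*(2 + 5*(-146))/(-1 - 146) = 2*(2 - 730)/(-147) = 2*(-1/147)*(-728) = 208/21 ≈ 9.9048)
sqrt(a + 16115) = sqrt(208/21 + 16115) = sqrt(338623/21) = sqrt(7111083)/21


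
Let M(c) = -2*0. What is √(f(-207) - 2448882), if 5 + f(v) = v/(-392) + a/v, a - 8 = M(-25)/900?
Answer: I*√9140772562690/1932 ≈ 1564.9*I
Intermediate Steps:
M(c) = 0
a = 8 (a = 8 + 0/900 = 8 + 0*(1/900) = 8 + 0 = 8)
f(v) = -5 + 8/v - v/392 (f(v) = -5 + (v/(-392) + 8/v) = -5 + (v*(-1/392) + 8/v) = -5 + (-v/392 + 8/v) = -5 + (8/v - v/392) = -5 + 8/v - v/392)
√(f(-207) - 2448882) = √((-5 + 8/(-207) - 1/392*(-207)) - 2448882) = √((-5 + 8*(-1/207) + 207/392) - 2448882) = √((-5 - 8/207 + 207/392) - 2448882) = √(-366007/81144 - 2448882) = √(-198712447015/81144) = I*√9140772562690/1932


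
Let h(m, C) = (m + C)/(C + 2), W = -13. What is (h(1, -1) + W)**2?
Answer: 169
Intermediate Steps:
h(m, C) = (C + m)/(2 + C)
(h(1, -1) + W)**2 = ((-1 + 1)/(2 - 1) - 13)**2 = (0/1 - 13)**2 = (1*0 - 13)**2 = (0 - 13)**2 = (-13)**2 = 169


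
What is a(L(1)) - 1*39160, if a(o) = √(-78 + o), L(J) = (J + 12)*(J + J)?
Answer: -39160 + 2*I*√13 ≈ -39160.0 + 7.2111*I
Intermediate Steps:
L(J) = 2*J*(12 + J) (L(J) = (12 + J)*(2*J) = 2*J*(12 + J))
a(L(1)) - 1*39160 = √(-78 + 2*1*(12 + 1)) - 1*39160 = √(-78 + 2*1*13) - 39160 = √(-78 + 26) - 39160 = √(-52) - 39160 = 2*I*√13 - 39160 = -39160 + 2*I*√13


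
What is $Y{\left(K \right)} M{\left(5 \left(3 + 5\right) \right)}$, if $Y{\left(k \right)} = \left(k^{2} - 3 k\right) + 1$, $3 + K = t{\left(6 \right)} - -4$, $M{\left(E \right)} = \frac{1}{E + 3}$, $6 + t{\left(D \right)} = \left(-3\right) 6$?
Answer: $\frac{599}{43} \approx 13.93$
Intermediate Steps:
$t{\left(D \right)} = -24$ ($t{\left(D \right)} = -6 - 18 = -24$)
$M{\left(E \right)} = \frac{1}{3 + E}$
$K = -23$ ($K = -3 - 20 = -23$)
$Y{\left(k \right)} = 1 + k^{2} - 3 k$
$Y{\left(K \right)} M{\left(5 \left(3 + 5\right) \right)} = \frac{1 + \left(-23\right)^{2} - -69}{3 + 5 \left(3 + 5\right)} = \frac{1 + 529 + 69}{3 + 5 \cdot 8} = \frac{599}{3 + 40} = \frac{599}{43}$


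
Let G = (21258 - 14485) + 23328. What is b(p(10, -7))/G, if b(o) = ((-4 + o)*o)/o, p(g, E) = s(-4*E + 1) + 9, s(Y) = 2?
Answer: 7/30101 ≈ 0.00023255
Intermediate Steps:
G = 30101 (G = 6773 + 23328 = 30101)
p(g, E) = 11 (p(g, E) = 2 + 9 = 11)
b(o) = -4 + o (b(o) = (o*(-4 + o))/o = -4 + o)
b(p(10, -7))/G = (-4 + 11)/30101 = 7*(1/30101) = 7/30101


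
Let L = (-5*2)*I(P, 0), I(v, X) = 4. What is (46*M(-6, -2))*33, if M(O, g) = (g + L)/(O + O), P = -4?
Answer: 5313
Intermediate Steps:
L = -40 (L = -5*2*4 = -10*4 = -40)
M(O, g) = (-40 + g)/(2*O) (M(O, g) = (g - 40)/(O + O) = (-40 + g)/((2*O)) = (-40 + g)*(1/(2*O)) = (-40 + g)/(2*O))
(46*M(-6, -2))*33 = (46*((1/2)*(-40 - 2)/(-6)))*33 = (46*((1/2)*(-1/6)*(-42)))*33 = (46*(7/2))*33 = 161*33 = 5313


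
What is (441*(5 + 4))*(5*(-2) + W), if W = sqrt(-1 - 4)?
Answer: -39690 + 3969*I*sqrt(5) ≈ -39690.0 + 8875.0*I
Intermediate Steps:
W = I*sqrt(5) (W = sqrt(-5) = I*sqrt(5) ≈ 2.2361*I)
(441*(5 + 4))*(5*(-2) + W) = (441*(5 + 4))*(5*(-2) + I*sqrt(5)) = (441*9)*(-10 + I*sqrt(5)) = 3969*(-10 + I*sqrt(5)) = -39690 + 3969*I*sqrt(5)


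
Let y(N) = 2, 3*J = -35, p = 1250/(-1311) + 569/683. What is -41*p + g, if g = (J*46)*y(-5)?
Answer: -956657189/895413 ≈ -1068.4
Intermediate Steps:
p = -107791/895413 (p = 1250*(-1/1311) + 569*(1/683) = -1250/1311 + 569/683 = -107791/895413 ≈ -0.12038)
J = -35/3 (J = (⅓)*(-35) = -35/3 ≈ -11.667)
g = -3220/3 (g = -35/3*46*2 = -1610/3*2 = -3220/3 ≈ -1073.3)
-41*p + g = -41*(-107791/895413) - 3220/3 = 4419431/895413 - 3220/3 = -956657189/895413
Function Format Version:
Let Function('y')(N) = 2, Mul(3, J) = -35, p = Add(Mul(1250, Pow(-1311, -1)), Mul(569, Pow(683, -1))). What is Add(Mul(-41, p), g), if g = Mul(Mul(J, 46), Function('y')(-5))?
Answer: Rational(-956657189, 895413) ≈ -1068.4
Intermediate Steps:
p = Rational(-107791, 895413) (p = Add(Mul(1250, Rational(-1, 1311)), Mul(569, Rational(1, 683))) = Add(Rational(-1250, 1311), Rational(569, 683)) = Rational(-107791, 895413) ≈ -0.12038)
J = Rational(-35, 3) (J = Mul(Rational(1, 3), -35) = Rational(-35, 3) ≈ -11.667)
g = Rational(-3220, 3) (g = Mul(Mul(Rational(-35, 3), 46), 2) = Mul(Rational(-1610, 3), 2) = Rational(-3220, 3) ≈ -1073.3)
Add(Mul(-41, p), g) = Add(Mul(-41, Rational(-107791, 895413)), Rational(-3220, 3)) = Add(Rational(4419431, 895413), Rational(-3220, 3)) = Rational(-956657189, 895413)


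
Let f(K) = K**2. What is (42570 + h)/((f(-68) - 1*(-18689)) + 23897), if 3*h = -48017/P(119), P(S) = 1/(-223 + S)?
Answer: 2560739/70815 ≈ 36.161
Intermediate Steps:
h = 4993768/3 (h = (-48017/(1/(-223 + 119)))/3 = (-48017/(1/(-104)))/3 = (-48017/(-1/104))/3 = (-48017*(-104))/3 = (1/3)*4993768 = 4993768/3 ≈ 1.6646e+6)
(42570 + h)/((f(-68) - 1*(-18689)) + 23897) = (42570 + 4993768/3)/(((-68)**2 - 1*(-18689)) + 23897) = 5121478/(3*((4624 + 18689) + 23897)) = 5121478/(3*(23313 + 23897)) = (5121478/3)/47210 = (5121478/3)*(1/47210) = 2560739/70815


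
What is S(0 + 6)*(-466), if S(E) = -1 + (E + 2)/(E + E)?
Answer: 466/3 ≈ 155.33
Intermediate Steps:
S(E) = -1 + (2 + E)/(2*E) (S(E) = -1 + (2 + E)/((2*E)) = -1 + (2 + E)*(1/(2*E)) = -1 + (2 + E)/(2*E))
S(0 + 6)*(-466) = ((2 - (0 + 6))/(2*(0 + 6)))*(-466) = ((1/2)*(2 - 1*6)/6)*(-466) = ((1/2)*(1/6)*(2 - 6))*(-466) = ((1/2)*(1/6)*(-4))*(-466) = -1/3*(-466) = 466/3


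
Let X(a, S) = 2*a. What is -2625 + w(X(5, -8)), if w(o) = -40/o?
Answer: -2629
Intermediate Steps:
-2625 + w(X(5, -8)) = -2625 - 40/(2*5) = -2625 - 40/10 = -2625 - 40*1/10 = -2625 - 4 = -2629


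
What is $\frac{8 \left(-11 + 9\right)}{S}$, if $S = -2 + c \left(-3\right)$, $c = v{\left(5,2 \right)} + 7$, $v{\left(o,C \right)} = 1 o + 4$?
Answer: $\frac{8}{25} \approx 0.32$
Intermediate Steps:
$v{\left(o,C \right)} = 4 + o$ ($v{\left(o,C \right)} = o + 4 = 4 + o$)
$c = 16$ ($c = \left(4 + 5\right) + 7 = 9 + 7 = 16$)
$S = -50$ ($S = -2 + 16 \left(-3\right) = -2 - 48 = -50$)
$\frac{8 \left(-11 + 9\right)}{S} = \frac{8 \left(-11 + 9\right)}{-50} = 8 \left(-2\right) \left(- \frac{1}{50}\right) = \left(-16\right) \left(- \frac{1}{50}\right) = \frac{8}{25}$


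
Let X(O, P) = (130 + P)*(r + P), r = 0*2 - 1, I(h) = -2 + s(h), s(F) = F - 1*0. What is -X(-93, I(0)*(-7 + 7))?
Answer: 130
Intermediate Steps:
s(F) = F (s(F) = F + 0 = F)
I(h) = -2 + h
r = -1 (r = 0 - 1 = -1)
X(O, P) = (-1 + P)*(130 + P) (X(O, P) = (130 + P)*(-1 + P) = (-1 + P)*(130 + P))
-X(-93, I(0)*(-7 + 7)) = -(-130 + ((-2 + 0)*(-7 + 7))² + 129*((-2 + 0)*(-7 + 7))) = -(-130 + (-2*0)² + 129*(-2*0)) = -(-130 + 0² + 129*0) = -(-130 + 0 + 0) = -1*(-130) = 130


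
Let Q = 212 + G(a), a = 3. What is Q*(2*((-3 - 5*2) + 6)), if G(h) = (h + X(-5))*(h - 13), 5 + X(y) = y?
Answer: -3948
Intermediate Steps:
X(y) = -5 + y
G(h) = (-13 + h)*(-10 + h) (G(h) = (h + (-5 - 5))*(h - 13) = (h - 10)*(-13 + h) = (-10 + h)*(-13 + h) = (-13 + h)*(-10 + h))
Q = 282 (Q = 212 + (130 + 3² - 23*3) = 212 + (130 + 9 - 69) = 212 + 70 = 282)
Q*(2*((-3 - 5*2) + 6)) = 282*(2*((-3 - 5*2) + 6)) = 282*(2*((-3 - 10) + 6)) = 282*(2*(-13 + 6)) = 282*(2*(-7)) = 282*(-14) = -3948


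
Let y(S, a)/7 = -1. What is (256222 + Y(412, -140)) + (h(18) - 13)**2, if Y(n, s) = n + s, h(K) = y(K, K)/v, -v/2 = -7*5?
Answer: 25666561/100 ≈ 2.5667e+5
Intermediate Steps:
y(S, a) = -7 (y(S, a) = 7*(-1) = -7)
v = 70 (v = -(-2)*7*5 = -(-2)*35 = -2*(-35) = 70)
h(K) = -1/10 (h(K) = -7/70 = -7*1/70 = -1/10)
(256222 + Y(412, -140)) + (h(18) - 13)**2 = (256222 + (412 - 140)) + (-1/10 - 13)**2 = (256222 + 272) + (-131/10)**2 = 256494 + 17161/100 = 25666561/100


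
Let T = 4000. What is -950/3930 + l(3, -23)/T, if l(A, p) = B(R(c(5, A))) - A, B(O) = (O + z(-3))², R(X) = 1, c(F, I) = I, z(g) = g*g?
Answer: -341879/1572000 ≈ -0.21748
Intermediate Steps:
z(g) = g²
B(O) = (9 + O)² (B(O) = (O + (-3)²)² = (O + 9)² = (9 + O)²)
l(A, p) = 100 - A (l(A, p) = (9 + 1)² - A = 10² - A = 100 - A)
-950/3930 + l(3, -23)/T = -950/3930 + (100 - 1*3)/4000 = -950*1/3930 + (100 - 3)*(1/4000) = -95/393 + 97*(1/4000) = -95/393 + 97/4000 = -341879/1572000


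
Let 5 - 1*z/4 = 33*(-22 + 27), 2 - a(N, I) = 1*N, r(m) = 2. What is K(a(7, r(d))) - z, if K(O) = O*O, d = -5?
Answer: 665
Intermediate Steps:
a(N, I) = 2 - N
z = -640 (z = 20 - 132*(-22 + 27) = 20 - 132*5 = 20 - 4*165 = 20 - 660 = -640)
K(O) = O²
K(a(7, r(d))) - z = (2 - 1*7)² - 1*(-640) = (2 - 7)² + 640 = (-5)² + 640 = 25 + 640 = 665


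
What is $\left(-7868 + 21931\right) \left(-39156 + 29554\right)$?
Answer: $-135032926$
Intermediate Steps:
$\left(-7868 + 21931\right) \left(-39156 + 29554\right) = 14063 \left(-9602\right) = -135032926$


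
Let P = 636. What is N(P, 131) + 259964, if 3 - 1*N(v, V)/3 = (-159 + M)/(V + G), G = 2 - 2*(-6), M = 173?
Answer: 37696043/145 ≈ 2.5997e+5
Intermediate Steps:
G = 14 (G = 2 + 12 = 14)
N(v, V) = 9 - 42/(14 + V) (N(v, V) = 9 - 3*(-159 + 173)/(V + 14) = 9 - 42/(14 + V))
N(P, 131) + 259964 = 3*(28 + 3*131)/(14 + 131) + 259964 = 3*(28 + 393)/145 + 259964 = 3*(1/145)*421 + 259964 = 1263/145 + 259964 = 37696043/145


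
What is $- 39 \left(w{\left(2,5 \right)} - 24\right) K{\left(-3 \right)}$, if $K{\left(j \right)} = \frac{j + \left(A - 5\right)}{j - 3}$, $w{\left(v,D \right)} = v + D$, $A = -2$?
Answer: $1105$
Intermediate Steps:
$w{\left(v,D \right)} = D + v$
$K{\left(j \right)} = \frac{-7 + j}{-3 + j}$ ($K{\left(j \right)} = \frac{j - 7}{j - 3} = \frac{j - 7}{-3 + j} = \frac{-7 + j}{-3 + j}$)
$- 39 \left(w{\left(2,5 \right)} - 24\right) K{\left(-3 \right)} = - 39 \left(\left(5 + 2\right) - 24\right) \frac{-7 - 3}{-3 - 3} = - 39 \left(7 - 24\right) \frac{1}{-6} \left(-10\right) = \left(-39\right) \left(-17\right) \left(\left(- \frac{1}{6}\right) \left(-10\right)\right) = 663 \cdot \frac{5}{3} = 1105$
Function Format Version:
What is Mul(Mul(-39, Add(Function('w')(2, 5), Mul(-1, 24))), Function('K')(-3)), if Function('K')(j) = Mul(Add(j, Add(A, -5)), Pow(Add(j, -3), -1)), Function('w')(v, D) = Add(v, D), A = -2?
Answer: 1105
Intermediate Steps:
Function('w')(v, D) = Add(D, v)
Function('K')(j) = Mul(Pow(Add(-3, j), -1), Add(-7, j)) (Function('K')(j) = Mul(Add(j, Add(-2, -5)), Pow(Add(j, -3), -1)) = Mul(Add(j, -7), Pow(Add(-3, j), -1)) = Mul(Add(-7, j), Pow(Add(-3, j), -1)) = Mul(Pow(Add(-3, j), -1), Add(-7, j)))
Mul(Mul(-39, Add(Function('w')(2, 5), Mul(-1, 24))), Function('K')(-3)) = Mul(Mul(-39, Add(Add(5, 2), Mul(-1, 24))), Mul(Pow(Add(-3, -3), -1), Add(-7, -3))) = Mul(Mul(-39, Add(7, -24)), Mul(Pow(-6, -1), -10)) = Mul(Mul(-39, -17), Mul(Rational(-1, 6), -10)) = Mul(663, Rational(5, 3)) = 1105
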